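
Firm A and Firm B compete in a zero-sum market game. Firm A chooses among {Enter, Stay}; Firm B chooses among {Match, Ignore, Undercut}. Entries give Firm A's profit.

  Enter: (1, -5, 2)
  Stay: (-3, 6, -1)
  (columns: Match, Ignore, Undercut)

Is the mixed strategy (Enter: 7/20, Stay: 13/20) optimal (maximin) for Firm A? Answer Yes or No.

Against Match this mix gives (7/20)·1 + (13/20)·(-3) = -8/5.
Against Ignore this mix gives (7/20)·(-5) + (13/20)·6 = 43/20.
Against Undercut this mix gives (7/20)·2 + (13/20)·(-1) = 1/20.
Firm B will play Match, holding Firm A to -8/5. Shifting weight toward the row that does better against Match would raise this floor (the equalizing mix achieves -3/5 against both Match and Ignore), so the proposed strategy is not optimal.

No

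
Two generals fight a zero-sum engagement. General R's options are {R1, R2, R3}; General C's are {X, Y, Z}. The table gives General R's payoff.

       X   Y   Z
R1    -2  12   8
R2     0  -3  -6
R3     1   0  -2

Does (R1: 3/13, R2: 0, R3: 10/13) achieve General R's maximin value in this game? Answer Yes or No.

Against X this mix gives (3/13)·(-2) + (10/13)·1 = 4/13.
Against Y this mix gives (3/13)·12 + (10/13)·0 = 36/13.
Against Z this mix gives (3/13)·8 + (10/13)·(-2) = 4/13.
All of General C's active replies (X, Z) yield 4/13, and no column does worse for General R. The mix makes General C indifferent and guarantees 4/13, so it is optimal.

Yes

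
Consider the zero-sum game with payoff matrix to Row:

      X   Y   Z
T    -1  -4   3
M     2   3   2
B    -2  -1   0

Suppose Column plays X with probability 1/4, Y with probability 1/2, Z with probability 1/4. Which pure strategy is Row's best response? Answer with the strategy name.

Expected payoff of T: (1/4)·(-1) + (1/2)·(-4) + (1/4)·3 = -3/2.
Expected payoff of M: (1/4)·2 + (1/2)·3 + (1/4)·2 = 5/2.
Expected payoff of B: (1/4)·(-2) + (1/2)·(-1) + (1/4)·0 = -1.
The largest is 5/2, so Row's best response is M.

M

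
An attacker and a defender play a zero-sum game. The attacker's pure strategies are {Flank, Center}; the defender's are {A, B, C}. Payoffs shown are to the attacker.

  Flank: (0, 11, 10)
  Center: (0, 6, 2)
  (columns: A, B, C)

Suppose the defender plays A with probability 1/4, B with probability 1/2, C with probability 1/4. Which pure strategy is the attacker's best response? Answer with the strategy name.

Expected payoff of Flank: (1/4)·0 + (1/2)·11 + (1/4)·10 = 8.
Expected payoff of Center: (1/4)·0 + (1/2)·6 + (1/4)·2 = 7/2.
The largest is 8, so the attacker's best response is Flank.

Flank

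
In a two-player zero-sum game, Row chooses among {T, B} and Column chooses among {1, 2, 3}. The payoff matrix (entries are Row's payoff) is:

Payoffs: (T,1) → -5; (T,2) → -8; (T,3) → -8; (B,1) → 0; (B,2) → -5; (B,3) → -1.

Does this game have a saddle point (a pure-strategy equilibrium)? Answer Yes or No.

Row minima: T → -8, B → -5; maximin = -5.
Column maxima: 1 → 0, 2 → -5, 3 → -1; minimax = -5.
maximin = minimax = -5, so a saddle point exists.

Yes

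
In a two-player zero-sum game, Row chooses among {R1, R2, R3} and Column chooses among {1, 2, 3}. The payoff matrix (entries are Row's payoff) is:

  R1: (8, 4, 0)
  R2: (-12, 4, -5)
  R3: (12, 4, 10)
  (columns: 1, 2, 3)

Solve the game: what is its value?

Row minima: R1 → 0, R2 → -12, R3 → 4; maximin = 4.
Column maxima: 1 → 12, 2 → 4, 3 → 10; minimax = 4.
Since maximin = minimax = 4, there is a saddle point and the value is 4.

4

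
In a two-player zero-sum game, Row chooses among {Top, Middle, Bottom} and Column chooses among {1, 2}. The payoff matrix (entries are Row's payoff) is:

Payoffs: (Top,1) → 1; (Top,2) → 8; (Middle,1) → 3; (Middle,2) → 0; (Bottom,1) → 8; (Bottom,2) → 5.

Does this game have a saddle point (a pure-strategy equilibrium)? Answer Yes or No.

No

Row minima: Top → 1, Middle → 0, Bottom → 5; maximin = 5.
Column maxima: 1 → 8, 2 → 8; minimax = 8.
5 ≠ 8, so no pure-strategy equilibrium exists.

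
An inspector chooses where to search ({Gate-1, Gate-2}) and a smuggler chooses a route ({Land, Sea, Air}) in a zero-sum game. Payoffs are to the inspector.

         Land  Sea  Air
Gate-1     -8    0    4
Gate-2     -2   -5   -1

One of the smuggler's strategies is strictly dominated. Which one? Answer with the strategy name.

Land holds the inspector's payoff strictly below Air in every row: -8 < 4, -2 < -1.
So Air is strictly dominated for the smuggler.

Air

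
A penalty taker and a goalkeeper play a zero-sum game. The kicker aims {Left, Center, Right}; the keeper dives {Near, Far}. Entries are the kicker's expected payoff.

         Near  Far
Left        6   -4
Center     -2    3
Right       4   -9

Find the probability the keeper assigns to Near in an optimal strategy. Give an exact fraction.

7/15

Row minima: Left → -4, Center → -2, Right → -9; maximin = -2.
Column maxima: Near → 6, Far → 3; minimax = 3.
-2 ≠ 3, so there is no saddle point; optimal play is mixed.
Right is strictly dominated by Left, so the kicker never plays it.
On the remaining 2×2 (Left, Center vs Near, Far):
Let the kicker play Left with probability p. Expected payoff against Near: 6p + (-2)(1−p) = 8p − 2; against Far: (-4)p + 3(1−p) = −7p + 3.
Setting these equal: 8p − 2 = −7p + 3 ⇒ 15p = 5 ⇒ p = 1/3, and the value is (8)·(1/3) − 2 = 2/3.
For the keeper: with q = P(Near), equating Left's and Center's payoffs gives 10q − 4 = −5q + 3 ⇒ q = 7/15.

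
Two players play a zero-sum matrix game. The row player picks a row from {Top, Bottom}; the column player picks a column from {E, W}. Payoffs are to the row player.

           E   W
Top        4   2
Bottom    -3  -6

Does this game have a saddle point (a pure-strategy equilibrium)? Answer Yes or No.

Row minima: Top → 2, Bottom → -6; maximin = 2.
Column maxima: E → 4, W → 2; minimax = 2.
maximin = minimax = 2, so a saddle point exists.

Yes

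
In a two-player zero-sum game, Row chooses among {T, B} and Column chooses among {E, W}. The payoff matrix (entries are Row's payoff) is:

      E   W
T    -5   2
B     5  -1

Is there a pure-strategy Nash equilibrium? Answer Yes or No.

No

Row minima: T → -5, B → -1; maximin = -1.
Column maxima: E → 5, W → 2; minimax = 2.
-1 ≠ 2, so no pure-strategy equilibrium exists.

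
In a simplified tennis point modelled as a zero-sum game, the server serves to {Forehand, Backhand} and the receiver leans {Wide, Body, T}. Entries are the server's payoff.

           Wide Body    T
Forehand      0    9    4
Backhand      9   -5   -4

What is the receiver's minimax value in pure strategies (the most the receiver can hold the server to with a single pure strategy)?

4

Column maxima: Wide → 9, Body → 9, T → 4.
The smallest of these is 4.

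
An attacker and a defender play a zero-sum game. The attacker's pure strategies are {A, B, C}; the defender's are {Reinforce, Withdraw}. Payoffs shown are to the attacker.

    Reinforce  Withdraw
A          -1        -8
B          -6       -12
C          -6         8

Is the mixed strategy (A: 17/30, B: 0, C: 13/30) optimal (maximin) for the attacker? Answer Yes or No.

No

Against Reinforce this mix gives (17/30)·(-1) + (13/30)·(-6) = -19/6.
Against Withdraw this mix gives (17/30)·(-8) + (13/30)·8 = -16/15.
The defender will play Reinforce, holding the attacker to -19/6. Shifting weight toward the row that does better against Reinforce would raise this floor (the equalizing mix achieves -8/3 against both Reinforce and Withdraw), so the proposed strategy is not optimal.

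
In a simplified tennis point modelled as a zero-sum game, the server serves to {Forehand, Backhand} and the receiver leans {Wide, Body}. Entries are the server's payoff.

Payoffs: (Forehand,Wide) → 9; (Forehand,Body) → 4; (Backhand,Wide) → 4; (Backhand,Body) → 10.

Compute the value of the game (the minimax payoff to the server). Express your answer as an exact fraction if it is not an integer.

Row minima: Forehand → 4, Backhand → 4; maximin = 4.
Column maxima: Wide → 9, Body → 10; minimax = 9.
4 ≠ 9, so there is no saddle point; optimal play is mixed.
Let the server play Forehand with probability p. Expected payoff against Wide: 9p + 4(1−p) = 5p + 4; against Body: 4p + 10(1−p) = −6p + 10.
Setting these equal: 5p + 4 = −6p + 10 ⇒ 11p = 6 ⇒ p = 6/11, and the value is (5)·(6/11) + 4 = 74/11.
For the receiver: with q = P(Wide), equating Forehand's and Backhand's payoffs gives 5q + 4 = −6q + 10 ⇒ q = 6/11.

74/11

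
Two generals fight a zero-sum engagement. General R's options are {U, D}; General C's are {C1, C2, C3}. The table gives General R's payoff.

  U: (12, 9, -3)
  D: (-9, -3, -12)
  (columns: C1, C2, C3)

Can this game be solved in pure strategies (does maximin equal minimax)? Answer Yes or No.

Row minima: U → -3, D → -12; maximin = -3.
Column maxima: C1 → 12, C2 → 9, C3 → -3; minimax = -3.
maximin = minimax = -3, so a saddle point exists.

Yes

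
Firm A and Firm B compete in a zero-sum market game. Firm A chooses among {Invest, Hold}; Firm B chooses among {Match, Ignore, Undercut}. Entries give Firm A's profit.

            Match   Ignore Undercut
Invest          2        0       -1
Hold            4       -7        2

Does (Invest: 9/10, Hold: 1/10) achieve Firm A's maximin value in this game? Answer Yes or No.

Yes

Against Match this mix gives (9/10)·2 + (1/10)·4 = 11/5.
Against Ignore this mix gives (9/10)·0 + (1/10)·(-7) = -7/10.
Against Undercut this mix gives (9/10)·(-1) + (1/10)·2 = -7/10.
All of Firm B's active replies (Ignore, Undercut) yield -7/10, and no column does worse for Firm A. The mix makes Firm B indifferent and guarantees -7/10, so it is optimal.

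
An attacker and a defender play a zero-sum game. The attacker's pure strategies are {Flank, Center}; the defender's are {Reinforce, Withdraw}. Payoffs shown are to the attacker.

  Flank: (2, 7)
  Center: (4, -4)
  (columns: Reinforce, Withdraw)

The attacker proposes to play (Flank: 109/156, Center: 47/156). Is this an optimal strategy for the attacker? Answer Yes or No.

No

Against Reinforce this mix gives (109/156)·2 + (47/156)·4 = 203/78.
Against Withdraw this mix gives (109/156)·7 + (47/156)·(-4) = 575/156.
The defender will play Reinforce, holding the attacker to 203/78. Shifting weight toward the row that does better against Reinforce would raise this floor (the equalizing mix achieves 36/13 against both Reinforce and Withdraw), so the proposed strategy is not optimal.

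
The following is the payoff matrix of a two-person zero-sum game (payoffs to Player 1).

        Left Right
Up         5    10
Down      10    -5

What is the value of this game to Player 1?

25/4

Row minima: Up → 5, Down → -5; maximin = 5.
Column maxima: Left → 10, Right → 10; minimax = 10.
5 ≠ 10, so there is no saddle point; optimal play is mixed.
Let Player 1 play Up with probability p. Expected payoff against Left: 5p + 10(1−p) = −5p + 10; against Right: 10p + (-5)(1−p) = 15p − 5.
Setting these equal: −5p + 10 = 15p − 5 ⇒ −20p = -15 ⇒ p = 3/4, and the value is (-5)·(3/4) + 10 = 25/4.
For Player 2: with q = P(Left), equating Up's and Down's payoffs gives −5q + 10 = 15q − 5 ⇒ q = 3/4.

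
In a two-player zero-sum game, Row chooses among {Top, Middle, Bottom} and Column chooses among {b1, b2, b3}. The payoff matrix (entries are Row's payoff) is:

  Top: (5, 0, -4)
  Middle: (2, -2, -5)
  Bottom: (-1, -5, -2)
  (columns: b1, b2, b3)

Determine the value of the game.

-20/7

Row minima: Top → -4, Middle → -5, Bottom → -5; maximin = -4.
Column maxima: b1 → 5, b2 → 0, b3 → -2; minimax = -2.
-4 ≠ -2, so there is no saddle point; optimal play is mixed.
Middle is strictly dominated by Top, so Row never plays it.
b1 is strictly dominated by b2 (it gives Row strictly more in every row), so Column never plays it.
On the remaining 2×2 (Top, Bottom vs b2, b3):
Let Row play Top with probability p. Expected payoff against b2: 0p + (-5)(1−p) = 5p − 5; against b3: (-4)p + (-2)(1−p) = −2p − 2.
Setting these equal: 5p − 5 = −2p − 2 ⇒ 7p = 3 ⇒ p = 3/7, and the value is (5)·(3/7) − 5 = -20/7.
For Column: with q = P(b2), equating Top's and Bottom's payoffs gives 4q − 4 = −3q − 2 ⇒ q = 2/7.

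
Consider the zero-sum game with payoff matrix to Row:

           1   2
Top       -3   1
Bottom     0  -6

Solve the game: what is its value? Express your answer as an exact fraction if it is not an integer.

-9/5

Row minima: Top → -3, Bottom → -6; maximin = -3.
Column maxima: 1 → 0, 2 → 1; minimax = 0.
-3 ≠ 0, so there is no saddle point; optimal play is mixed.
Let Row play Top with probability p. Expected payoff against 1: (-3)p + 0(1−p) = −3p; against 2: 1p + (-6)(1−p) = 7p − 6.
Setting these equal: −3p = 7p − 6 ⇒ −10p = -6 ⇒ p = 3/5, and the value is (-3)·(3/5) = -9/5.
For Column: with q = P(1), equating Top's and Bottom's payoffs gives −4q + 1 = 6q − 6 ⇒ q = 7/10.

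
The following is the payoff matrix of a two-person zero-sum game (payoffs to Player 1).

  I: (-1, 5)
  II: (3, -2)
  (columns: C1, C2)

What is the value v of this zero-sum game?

Row minima: I → -1, II → -2; maximin = -1.
Column maxima: C1 → 3, C2 → 5; minimax = 3.
-1 ≠ 3, so there is no saddle point; optimal play is mixed.
Let Player 1 play I with probability p. Expected payoff against C1: (-1)p + 3(1−p) = −4p + 3; against C2: 5p + (-2)(1−p) = 7p − 2.
Setting these equal: −4p + 3 = 7p − 2 ⇒ −11p = -5 ⇒ p = 5/11, and the value is (-4)·(5/11) + 3 = 13/11.
For Player 2: with q = P(C1), equating I's and II's payoffs gives −6q + 5 = 5q − 2 ⇒ q = 7/11.

13/11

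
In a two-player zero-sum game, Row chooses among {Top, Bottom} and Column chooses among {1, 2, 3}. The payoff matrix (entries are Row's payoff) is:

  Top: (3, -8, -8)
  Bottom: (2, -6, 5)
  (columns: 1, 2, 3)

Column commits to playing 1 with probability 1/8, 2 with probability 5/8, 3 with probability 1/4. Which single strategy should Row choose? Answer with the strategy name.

Bottom

Expected payoff of Top: (1/8)·3 + (5/8)·(-8) + (1/4)·(-8) = -53/8.
Expected payoff of Bottom: (1/8)·2 + (5/8)·(-6) + (1/4)·5 = -9/4.
The largest is -9/4, so Row's best response is Bottom.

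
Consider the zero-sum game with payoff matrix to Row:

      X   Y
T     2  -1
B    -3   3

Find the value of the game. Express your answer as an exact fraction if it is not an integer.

1/3

Row minima: T → -1, B → -3; maximin = -1.
Column maxima: X → 2, Y → 3; minimax = 2.
-1 ≠ 2, so there is no saddle point; optimal play is mixed.
Let Row play T with probability p. Expected payoff against X: 2p + (-3)(1−p) = 5p − 3; against Y: (-1)p + 3(1−p) = −4p + 3.
Setting these equal: 5p − 3 = −4p + 3 ⇒ 9p = 6 ⇒ p = 2/3, and the value is (5)·(2/3) − 3 = 1/3.
For Column: with q = P(X), equating T's and B's payoffs gives 3q − 1 = −6q + 3 ⇒ q = 4/9.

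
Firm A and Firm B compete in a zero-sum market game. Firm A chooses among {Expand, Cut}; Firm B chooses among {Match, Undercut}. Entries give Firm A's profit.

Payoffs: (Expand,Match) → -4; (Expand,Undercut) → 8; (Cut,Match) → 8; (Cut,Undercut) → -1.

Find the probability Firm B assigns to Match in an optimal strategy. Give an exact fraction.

3/7

Row minima: Expand → -4, Cut → -1; maximin = -1.
Column maxima: Match → 8, Undercut → 8; minimax = 8.
-1 ≠ 8, so there is no saddle point; optimal play is mixed.
Let Firm A play Expand with probability p. Expected payoff against Match: (-4)p + 8(1−p) = −12p + 8; against Undercut: 8p + (-1)(1−p) = 9p − 1.
Setting these equal: −12p + 8 = 9p − 1 ⇒ −21p = -9 ⇒ p = 3/7, and the value is (-12)·(3/7) + 8 = 20/7.
For Firm B: with q = P(Match), equating Expand's and Cut's payoffs gives −12q + 8 = 9q − 1 ⇒ q = 3/7.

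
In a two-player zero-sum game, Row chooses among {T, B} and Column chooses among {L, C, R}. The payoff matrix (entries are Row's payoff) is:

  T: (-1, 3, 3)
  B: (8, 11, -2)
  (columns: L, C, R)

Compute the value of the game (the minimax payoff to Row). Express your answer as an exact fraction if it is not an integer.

Row minima: T → -1, B → -2; maximin = -1.
Column maxima: L → 8, C → 11, R → 3; minimax = 3.
-1 ≠ 3, so there is no saddle point; optimal play is mixed.
C is strictly dominated by L (it gives Row strictly more in every row), so Column never plays it.
On the remaining 2×2 (T, B vs L, R):
Let Row play T with probability p. Expected payoff against L: (-1)p + 8(1−p) = −9p + 8; against R: 3p + (-2)(1−p) = 5p − 2.
Setting these equal: −9p + 8 = 5p − 2 ⇒ −14p = -10 ⇒ p = 5/7, and the value is (-9)·(5/7) + 8 = 11/7.
For Column: with q = P(L), equating T's and B's payoffs gives −4q + 3 = 10q − 2 ⇒ q = 5/14.

11/7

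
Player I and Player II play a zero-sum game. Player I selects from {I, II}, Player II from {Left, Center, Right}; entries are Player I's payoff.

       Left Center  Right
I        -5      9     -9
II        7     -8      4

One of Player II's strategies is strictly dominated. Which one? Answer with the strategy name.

Left

Right holds Player I's payoff strictly below Left in every row: -9 < -5, 4 < 7.
So Left is strictly dominated for Player II.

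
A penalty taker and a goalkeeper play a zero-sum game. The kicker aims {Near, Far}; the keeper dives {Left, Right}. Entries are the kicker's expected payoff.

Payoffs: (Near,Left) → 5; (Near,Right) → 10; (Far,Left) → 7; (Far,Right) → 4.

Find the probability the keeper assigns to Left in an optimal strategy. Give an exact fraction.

3/4

Row minima: Near → 5, Far → 4; maximin = 5.
Column maxima: Left → 7, Right → 10; minimax = 7.
5 ≠ 7, so there is no saddle point; optimal play is mixed.
Let the kicker play Near with probability p. Expected payoff against Left: 5p + 7(1−p) = −2p + 7; against Right: 10p + 4(1−p) = 6p + 4.
Setting these equal: −2p + 7 = 6p + 4 ⇒ −8p = -3 ⇒ p = 3/8, and the value is (-2)·(3/8) + 7 = 25/4.
For the keeper: with q = P(Left), equating Near's and Far's payoffs gives −5q + 10 = 3q + 4 ⇒ q = 3/4.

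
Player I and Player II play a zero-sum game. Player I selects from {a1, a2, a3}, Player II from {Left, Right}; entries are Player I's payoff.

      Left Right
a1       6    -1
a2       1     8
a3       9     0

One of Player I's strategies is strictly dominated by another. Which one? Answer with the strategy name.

a3 gives a strictly higher payoff than a1 against every column: 9 > 6, 0 > -1.
So a1 is strictly dominated and Player I never plays it.

a1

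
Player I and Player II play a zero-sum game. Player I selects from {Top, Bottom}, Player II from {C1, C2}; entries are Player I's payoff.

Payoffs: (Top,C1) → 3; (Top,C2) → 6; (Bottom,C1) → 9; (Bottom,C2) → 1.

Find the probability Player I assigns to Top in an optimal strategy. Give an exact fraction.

8/11

Row minima: Top → 3, Bottom → 1; maximin = 3.
Column maxima: C1 → 9, C2 → 6; minimax = 6.
3 ≠ 6, so there is no saddle point; optimal play is mixed.
Let Player I play Top with probability p. Expected payoff against C1: 3p + 9(1−p) = −6p + 9; against C2: 6p + 1(1−p) = 5p + 1.
Setting these equal: −6p + 9 = 5p + 1 ⇒ −11p = -8 ⇒ p = 8/11, and the value is (-6)·(8/11) + 9 = 51/11.
For Player II: with q = P(C1), equating Top's and Bottom's payoffs gives −3q + 6 = 8q + 1 ⇒ q = 5/11.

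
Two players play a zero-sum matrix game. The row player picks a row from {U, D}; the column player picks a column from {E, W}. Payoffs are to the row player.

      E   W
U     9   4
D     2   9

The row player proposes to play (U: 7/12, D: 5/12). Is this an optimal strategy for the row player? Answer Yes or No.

Yes

Against E this mix gives (7/12)·9 + (5/12)·2 = 73/12.
Against W this mix gives (7/12)·4 + (5/12)·9 = 73/12.
All of the column player's active replies (E, W) yield 73/12, and no column does worse for the row player. The mix makes the column player indifferent and guarantees 73/12, so it is optimal.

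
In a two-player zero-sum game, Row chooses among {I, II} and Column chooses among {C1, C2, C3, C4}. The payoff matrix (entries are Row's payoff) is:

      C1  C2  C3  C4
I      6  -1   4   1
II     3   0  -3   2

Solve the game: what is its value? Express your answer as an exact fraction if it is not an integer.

Row minima: I → -1, II → -3; maximin = -1.
Column maxima: C1 → 6, C2 → 0, C3 → 4, C4 → 2; minimax = 0.
-1 ≠ 0, so there is no saddle point; optimal play is mixed.
C1 is strictly dominated by C2 (it gives Row strictly more in every row), so Column never plays it.
C4 is strictly dominated by C2 (it gives Row strictly more in every row), so Column never plays it.
On the remaining 2×2 (I, II vs C2, C3):
Let Row play I with probability p. Expected payoff against C2: (-1)p + 0(1−p) = −p; against C3: 4p + (-3)(1−p) = 7p − 3.
Setting these equal: −p = 7p − 3 ⇒ −8p = -3 ⇒ p = 3/8, and the value is (-1)·(3/8) = -3/8.
For Column: with q = P(C2), equating I's and II's payoffs gives −5q + 4 = 3q − 3 ⇒ q = 7/8.

-3/8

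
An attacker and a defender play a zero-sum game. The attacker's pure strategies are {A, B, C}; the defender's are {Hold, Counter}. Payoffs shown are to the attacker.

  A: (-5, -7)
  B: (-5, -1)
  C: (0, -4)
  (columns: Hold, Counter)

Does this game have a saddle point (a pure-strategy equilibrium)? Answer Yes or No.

Row minima: A → -7, B → -5, C → -4; maximin = -4.
Column maxima: Hold → 0, Counter → -1; minimax = -1.
-4 ≠ -1, so no pure-strategy equilibrium exists.

No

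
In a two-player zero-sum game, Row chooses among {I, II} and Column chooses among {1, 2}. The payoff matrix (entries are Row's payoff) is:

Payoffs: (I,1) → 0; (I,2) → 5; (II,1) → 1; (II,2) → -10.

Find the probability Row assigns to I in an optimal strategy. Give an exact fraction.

Row minima: I → 0, II → -10; maximin = 0.
Column maxima: 1 → 1, 2 → 5; minimax = 1.
0 ≠ 1, so there is no saddle point; optimal play is mixed.
Let Row play I with probability p. Expected payoff against 1: 0p + 1(1−p) = −p + 1; against 2: 5p + (-10)(1−p) = 15p − 10.
Setting these equal: −p + 1 = 15p − 10 ⇒ −16p = -11 ⇒ p = 11/16, and the value is (-1)·(11/16) + 1 = 5/16.
For Column: with q = P(1), equating I's and II's payoffs gives −5q + 5 = 11q − 10 ⇒ q = 15/16.

11/16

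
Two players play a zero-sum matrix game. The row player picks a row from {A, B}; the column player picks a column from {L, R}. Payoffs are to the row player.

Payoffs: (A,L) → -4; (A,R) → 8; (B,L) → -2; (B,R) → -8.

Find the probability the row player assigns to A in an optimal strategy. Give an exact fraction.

1/3

Row minima: A → -4, B → -8; maximin = -4.
Column maxima: L → -2, R → 8; minimax = -2.
-4 ≠ -2, so there is no saddle point; optimal play is mixed.
Let the row player play A with probability p. Expected payoff against L: (-4)p + (-2)(1−p) = −2p − 2; against R: 8p + (-8)(1−p) = 16p − 8.
Setting these equal: −2p − 2 = 16p − 8 ⇒ −18p = -6 ⇒ p = 1/3, and the value is (-2)·(1/3) − 2 = -8/3.
For the column player: with q = P(L), equating A's and B's payoffs gives −12q + 8 = 6q − 8 ⇒ q = 8/9.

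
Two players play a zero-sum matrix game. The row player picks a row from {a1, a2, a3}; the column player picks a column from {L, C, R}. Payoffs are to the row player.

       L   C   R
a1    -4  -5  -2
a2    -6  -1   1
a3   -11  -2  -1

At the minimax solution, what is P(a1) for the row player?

Row minima: a1 → -5, a2 → -6, a3 → -11; maximin = -5.
Column maxima: L → -4, C → -1, R → 1; minimax = -4.
-5 ≠ -4, so there is no saddle point; optimal play is mixed.
a3 is strictly dominated by a2, so the row player never plays it.
R is strictly dominated by L (it gives the row player strictly more in every row), so the column player never plays it.
On the remaining 2×2 (a1, a2 vs L, C):
Let the row player play a1 with probability p. Expected payoff against L: (-4)p + (-6)(1−p) = 2p − 6; against C: (-5)p + (-1)(1−p) = −4p − 1.
Setting these equal: 2p − 6 = −4p − 1 ⇒ 6p = 5 ⇒ p = 5/6, and the value is (2)·(5/6) − 6 = -13/3.
For the column player: with q = P(L), equating a1's and a2's payoffs gives q − 5 = −5q − 1 ⇒ q = 2/3.

5/6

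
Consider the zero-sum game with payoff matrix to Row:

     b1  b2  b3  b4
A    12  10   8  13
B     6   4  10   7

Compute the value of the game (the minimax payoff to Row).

Row minima: A → 8, B → 4; maximin = 8.
Column maxima: b1 → 12, b2 → 10, b3 → 10, b4 → 13; minimax = 10.
8 ≠ 10, so there is no saddle point; optimal play is mixed.
b1 is strictly dominated by b2 (it gives Row strictly more in every row), so Column never plays it.
b4 is strictly dominated by b2 (it gives Row strictly more in every row), so Column never plays it.
On the remaining 2×2 (A, B vs b2, b3):
Let Row play A with probability p. Expected payoff against b2: 10p + 4(1−p) = 6p + 4; against b3: 8p + 10(1−p) = −2p + 10.
Setting these equal: 6p + 4 = −2p + 10 ⇒ 8p = 6 ⇒ p = 3/4, and the value is (6)·(3/4) + 4 = 17/2.
For Column: with q = P(b2), equating A's and B's payoffs gives 2q + 8 = −6q + 10 ⇒ q = 1/4.

17/2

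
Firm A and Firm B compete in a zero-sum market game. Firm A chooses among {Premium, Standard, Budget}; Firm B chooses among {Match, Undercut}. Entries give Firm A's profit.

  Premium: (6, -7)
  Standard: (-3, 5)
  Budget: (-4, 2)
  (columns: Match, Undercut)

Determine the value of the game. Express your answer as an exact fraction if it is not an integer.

Row minima: Premium → -7, Standard → -3, Budget → -4; maximin = -3.
Column maxima: Match → 6, Undercut → 5; minimax = 5.
-3 ≠ 5, so there is no saddle point; optimal play is mixed.
Budget is strictly dominated by Standard, so Firm A never plays it.
On the remaining 2×2 (Premium, Standard vs Match, Undercut):
Let Firm A play Premium with probability p. Expected payoff against Match: 6p + (-3)(1−p) = 9p − 3; against Undercut: (-7)p + 5(1−p) = −12p + 5.
Setting these equal: 9p − 3 = −12p + 5 ⇒ 21p = 8 ⇒ p = 8/21, and the value is (9)·(8/21) − 3 = 3/7.
For Firm B: with q = P(Match), equating Premium's and Standard's payoffs gives 13q − 7 = −8q + 5 ⇒ q = 4/7.

3/7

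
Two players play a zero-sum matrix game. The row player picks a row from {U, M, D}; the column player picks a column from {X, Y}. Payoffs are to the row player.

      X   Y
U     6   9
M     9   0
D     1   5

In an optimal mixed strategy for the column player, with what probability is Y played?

1/4

Row minima: U → 6, M → 0, D → 1; maximin = 6.
Column maxima: X → 9, Y → 9; minimax = 9.
6 ≠ 9, so there is no saddle point; optimal play is mixed.
D is strictly dominated by U, so the row player never plays it.
On the remaining 2×2 (U, M vs X, Y):
Let the row player play U with probability p. Expected payoff against X: 6p + 9(1−p) = −3p + 9; against Y: 9p + 0(1−p) = 9p.
Setting these equal: −3p + 9 = 9p ⇒ −12p = -9 ⇒ p = 3/4, and the value is (-3)·(3/4) + 9 = 27/4.
For the column player: with q = P(X), equating U's and M's payoffs gives −3q + 9 = 9q ⇒ q = 3/4.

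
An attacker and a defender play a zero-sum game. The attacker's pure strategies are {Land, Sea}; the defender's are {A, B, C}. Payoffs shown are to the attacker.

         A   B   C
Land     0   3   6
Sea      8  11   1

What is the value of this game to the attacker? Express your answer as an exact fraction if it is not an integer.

48/13

Row minima: Land → 0, Sea → 1; maximin = 1.
Column maxima: A → 8, B → 11, C → 6; minimax = 6.
1 ≠ 6, so there is no saddle point; optimal play is mixed.
B is strictly dominated by A (it gives the attacker strictly more in every row), so the defender never plays it.
On the remaining 2×2 (Land, Sea vs A, C):
Let the attacker play Land with probability p. Expected payoff against A: 0p + 8(1−p) = −8p + 8; against C: 6p + 1(1−p) = 5p + 1.
Setting these equal: −8p + 8 = 5p + 1 ⇒ −13p = -7 ⇒ p = 7/13, and the value is (-8)·(7/13) + 8 = 48/13.
For the defender: with q = P(A), equating Land's and Sea's payoffs gives −6q + 6 = 7q + 1 ⇒ q = 5/13.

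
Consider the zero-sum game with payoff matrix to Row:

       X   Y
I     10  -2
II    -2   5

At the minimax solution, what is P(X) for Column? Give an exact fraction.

7/19

Row minima: I → -2, II → -2; maximin = -2.
Column maxima: X → 10, Y → 5; minimax = 5.
-2 ≠ 5, so there is no saddle point; optimal play is mixed.
Let Row play I with probability p. Expected payoff against X: 10p + (-2)(1−p) = 12p − 2; against Y: (-2)p + 5(1−p) = −7p + 5.
Setting these equal: 12p − 2 = −7p + 5 ⇒ 19p = 7 ⇒ p = 7/19, and the value is (12)·(7/19) − 2 = 46/19.
For Column: with q = P(X), equating I's and II's payoffs gives 12q − 2 = −7q + 5 ⇒ q = 7/19.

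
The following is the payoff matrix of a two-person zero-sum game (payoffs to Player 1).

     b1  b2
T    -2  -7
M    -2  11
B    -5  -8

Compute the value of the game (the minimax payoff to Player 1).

-2

Row minima: T → -7, M → -2, B → -8; maximin = -2.
Column maxima: b1 → -2, b2 → 11; minimax = -2.
Since maximin = minimax = -2, there is a saddle point and the value is -2.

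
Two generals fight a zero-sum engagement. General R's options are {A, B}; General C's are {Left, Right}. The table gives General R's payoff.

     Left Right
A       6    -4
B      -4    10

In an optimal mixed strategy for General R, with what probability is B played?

5/12

Row minima: A → -4, B → -4; maximin = -4.
Column maxima: Left → 6, Right → 10; minimax = 6.
-4 ≠ 6, so there is no saddle point; optimal play is mixed.
Let General R play A with probability p. Expected payoff against Left: 6p + (-4)(1−p) = 10p − 4; against Right: (-4)p + 10(1−p) = −14p + 10.
Setting these equal: 10p − 4 = −14p + 10 ⇒ 24p = 14 ⇒ p = 7/12, and the value is (10)·(7/12) − 4 = 11/6.
For General C: with q = P(Left), equating A's and B's payoffs gives 10q − 4 = −14q + 10 ⇒ q = 7/12.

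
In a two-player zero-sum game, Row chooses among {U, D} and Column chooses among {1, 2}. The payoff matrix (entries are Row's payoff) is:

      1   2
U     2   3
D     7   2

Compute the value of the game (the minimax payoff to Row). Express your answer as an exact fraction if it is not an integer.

17/6

Row minima: U → 2, D → 2; maximin = 2.
Column maxima: 1 → 7, 2 → 3; minimax = 3.
2 ≠ 3, so there is no saddle point; optimal play is mixed.
Let Row play U with probability p. Expected payoff against 1: 2p + 7(1−p) = −5p + 7; against 2: 3p + 2(1−p) = p + 2.
Setting these equal: −5p + 7 = p + 2 ⇒ −6p = -5 ⇒ p = 5/6, and the value is (-5)·(5/6) + 7 = 17/6.
For Column: with q = P(1), equating U's and D's payoffs gives −q + 3 = 5q + 2 ⇒ q = 1/6.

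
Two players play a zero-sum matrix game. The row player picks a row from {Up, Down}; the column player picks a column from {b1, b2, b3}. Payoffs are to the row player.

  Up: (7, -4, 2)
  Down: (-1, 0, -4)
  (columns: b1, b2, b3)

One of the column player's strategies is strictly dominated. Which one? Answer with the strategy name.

b1

b3 holds the row player's payoff strictly below b1 in every row: 2 < 7, -4 < -1.
So b1 is strictly dominated for the column player.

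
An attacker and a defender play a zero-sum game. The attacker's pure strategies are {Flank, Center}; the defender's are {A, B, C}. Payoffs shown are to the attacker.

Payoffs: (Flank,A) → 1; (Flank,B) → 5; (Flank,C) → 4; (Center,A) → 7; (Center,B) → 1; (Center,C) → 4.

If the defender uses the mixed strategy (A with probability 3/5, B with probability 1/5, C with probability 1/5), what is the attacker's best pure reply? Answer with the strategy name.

Center

Expected payoff of Flank: (3/5)·1 + (1/5)·5 + (1/5)·4 = 12/5.
Expected payoff of Center: (3/5)·7 + (1/5)·1 + (1/5)·4 = 26/5.
The largest is 26/5, so the attacker's best response is Center.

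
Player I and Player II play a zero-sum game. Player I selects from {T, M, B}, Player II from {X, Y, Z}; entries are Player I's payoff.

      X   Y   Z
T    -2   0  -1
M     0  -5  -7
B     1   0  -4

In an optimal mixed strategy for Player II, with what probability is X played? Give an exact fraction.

1/2

Row minima: T → -2, M → -7, B → -4; maximin = -2.
Column maxima: X → 1, Y → 0, Z → -1; minimax = -1.
-2 ≠ -1, so there is no saddle point; optimal play is mixed.
M is strictly dominated by B, so Player I never plays it.
Y is strictly dominated by Z (it gives Player I strictly more in every row), so Player II never plays it.
On the remaining 2×2 (T, B vs X, Z):
Let Player I play T with probability p. Expected payoff against X: (-2)p + 1(1−p) = −3p + 1; against Z: (-1)p + (-4)(1−p) = 3p − 4.
Setting these equal: −3p + 1 = 3p − 4 ⇒ −6p = -5 ⇒ p = 5/6, and the value is (-3)·(5/6) + 1 = -3/2.
For Player II: with q = P(X), equating T's and B's payoffs gives −q − 1 = 5q − 4 ⇒ q = 1/2.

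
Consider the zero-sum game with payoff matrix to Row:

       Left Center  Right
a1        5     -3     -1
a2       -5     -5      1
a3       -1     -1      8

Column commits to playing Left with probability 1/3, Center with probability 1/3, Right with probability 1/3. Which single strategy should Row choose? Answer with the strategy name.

Expected payoff of a1: (1/3)·5 + (1/3)·(-3) + (1/3)·(-1) = 1/3.
Expected payoff of a2: (1/3)·(-5) + (1/3)·(-5) + (1/3)·1 = -3.
Expected payoff of a3: (1/3)·(-1) + (1/3)·(-1) + (1/3)·8 = 2.
The largest is 2, so Row's best response is a3.

a3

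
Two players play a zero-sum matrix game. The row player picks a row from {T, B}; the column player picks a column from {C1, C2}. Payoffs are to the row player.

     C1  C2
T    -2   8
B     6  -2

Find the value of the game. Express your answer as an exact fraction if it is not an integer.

22/9

Row minima: T → -2, B → -2; maximin = -2.
Column maxima: C1 → 6, C2 → 8; minimax = 6.
-2 ≠ 6, so there is no saddle point; optimal play is mixed.
Let the row player play T with probability p. Expected payoff against C1: (-2)p + 6(1−p) = −8p + 6; against C2: 8p + (-2)(1−p) = 10p − 2.
Setting these equal: −8p + 6 = 10p − 2 ⇒ −18p = -8 ⇒ p = 4/9, and the value is (-8)·(4/9) + 6 = 22/9.
For the column player: with q = P(C1), equating T's and B's payoffs gives −10q + 8 = 8q − 2 ⇒ q = 5/9.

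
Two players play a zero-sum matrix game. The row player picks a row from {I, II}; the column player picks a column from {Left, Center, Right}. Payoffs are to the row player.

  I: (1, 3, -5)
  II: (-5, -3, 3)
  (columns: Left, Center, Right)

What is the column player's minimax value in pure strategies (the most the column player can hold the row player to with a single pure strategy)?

Column maxima: Left → 1, Center → 3, Right → 3.
The smallest of these is 1.

1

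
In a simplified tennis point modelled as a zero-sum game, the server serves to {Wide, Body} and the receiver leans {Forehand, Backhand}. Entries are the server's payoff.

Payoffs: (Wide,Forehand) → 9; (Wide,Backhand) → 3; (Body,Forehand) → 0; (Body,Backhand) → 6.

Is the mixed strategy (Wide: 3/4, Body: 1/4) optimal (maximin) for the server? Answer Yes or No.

No

Against Forehand this mix gives (3/4)·9 + (1/4)·0 = 27/4.
Against Backhand this mix gives (3/4)·3 + (1/4)·6 = 15/4.
The receiver will play Backhand, holding the server to 15/4. Shifting weight toward the row that does better against Backhand would raise this floor (the equalizing mix achieves 9/2 against both Backhand and Forehand), so the proposed strategy is not optimal.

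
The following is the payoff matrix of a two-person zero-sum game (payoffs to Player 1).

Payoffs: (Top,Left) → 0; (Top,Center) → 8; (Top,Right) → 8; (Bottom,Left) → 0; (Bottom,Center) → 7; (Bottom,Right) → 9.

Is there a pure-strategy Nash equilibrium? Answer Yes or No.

Yes

Row minima: Top → 0, Bottom → 0; maximin = 0.
Column maxima: Left → 0, Center → 8, Right → 9; minimax = 0.
maximin = minimax = 0, so a saddle point exists.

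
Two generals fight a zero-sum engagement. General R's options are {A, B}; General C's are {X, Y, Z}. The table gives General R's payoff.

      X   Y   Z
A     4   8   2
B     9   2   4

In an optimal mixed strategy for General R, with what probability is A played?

Row minima: A → 2, B → 2; maximin = 2.
Column maxima: X → 9, Y → 8, Z → 4; minimax = 4.
2 ≠ 4, so there is no saddle point; optimal play is mixed.
X is strictly dominated by Z (it gives General R strictly more in every row), so General C never plays it.
On the remaining 2×2 (A, B vs Y, Z):
Let General R play A with probability p. Expected payoff against Y: 8p + 2(1−p) = 6p + 2; against Z: 2p + 4(1−p) = −2p + 4.
Setting these equal: 6p + 2 = −2p + 4 ⇒ 8p = 2 ⇒ p = 1/4, and the value is (6)·(1/4) + 2 = 7/2.
For General C: with q = P(Y), equating A's and B's payoffs gives 6q + 2 = −2q + 4 ⇒ q = 1/4.

1/4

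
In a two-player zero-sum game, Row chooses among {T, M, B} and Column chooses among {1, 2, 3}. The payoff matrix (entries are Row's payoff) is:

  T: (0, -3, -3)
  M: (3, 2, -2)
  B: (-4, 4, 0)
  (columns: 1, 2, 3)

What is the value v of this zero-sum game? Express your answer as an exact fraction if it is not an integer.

Row minima: T → -3, M → -2, B → -4; maximin = -2.
Column maxima: 1 → 3, 2 → 4, 3 → 0; minimax = 0.
-2 ≠ 0, so there is no saddle point; optimal play is mixed.
T is strictly dominated by M, so Row never plays it.
With T eliminated, 2 is strictly dominated by 3 (it gives Row strictly more in every remaining row), so Column never plays it.
On the remaining 2×2 (M, B vs 1, 3):
Let Row play M with probability p. Expected payoff against 1: 3p + (-4)(1−p) = 7p − 4; against 3: (-2)p + 0(1−p) = −2p.
Setting these equal: 7p − 4 = −2p ⇒ 9p = 4 ⇒ p = 4/9, and the value is (7)·(4/9) − 4 = -8/9.
For Column: with q = P(1), equating M's and B's payoffs gives 5q − 2 = −4q ⇒ q = 2/9.

-8/9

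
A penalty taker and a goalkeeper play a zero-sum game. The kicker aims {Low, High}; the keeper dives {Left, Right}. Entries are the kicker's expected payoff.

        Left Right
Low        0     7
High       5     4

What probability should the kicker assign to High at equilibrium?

Row minima: Low → 0, High → 4; maximin = 4.
Column maxima: Left → 5, Right → 7; minimax = 5.
4 ≠ 5, so there is no saddle point; optimal play is mixed.
Let the kicker play Low with probability p. Expected payoff against Left: 0p + 5(1−p) = −5p + 5; against Right: 7p + 4(1−p) = 3p + 4.
Setting these equal: −5p + 5 = 3p + 4 ⇒ −8p = -1 ⇒ p = 1/8, and the value is (-5)·(1/8) + 5 = 35/8.
For the keeper: with q = P(Left), equating Low's and High's payoffs gives −7q + 7 = q + 4 ⇒ q = 3/8.

7/8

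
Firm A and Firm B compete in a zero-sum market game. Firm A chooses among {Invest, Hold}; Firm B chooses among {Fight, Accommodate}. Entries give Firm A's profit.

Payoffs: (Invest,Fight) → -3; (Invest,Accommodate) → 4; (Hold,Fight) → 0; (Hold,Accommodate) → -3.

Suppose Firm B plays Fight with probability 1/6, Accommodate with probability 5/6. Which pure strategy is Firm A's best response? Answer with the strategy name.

Invest

Expected payoff of Invest: (1/6)·(-3) + (5/6)·4 = 17/6.
Expected payoff of Hold: (1/6)·0 + (5/6)·(-3) = -5/2.
The largest is 17/6, so Firm A's best response is Invest.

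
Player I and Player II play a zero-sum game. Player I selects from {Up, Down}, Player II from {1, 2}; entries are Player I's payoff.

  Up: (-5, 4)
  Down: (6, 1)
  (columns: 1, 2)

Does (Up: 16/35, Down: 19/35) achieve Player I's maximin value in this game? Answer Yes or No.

No

Against 1 this mix gives (16/35)·(-5) + (19/35)·6 = 34/35.
Against 2 this mix gives (16/35)·4 + (19/35)·1 = 83/35.
Player II will play 1, holding Player I to 34/35. Shifting weight toward the row that does better against 1 would raise this floor (the equalizing mix achieves 29/14 against both 1 and 2), so the proposed strategy is not optimal.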